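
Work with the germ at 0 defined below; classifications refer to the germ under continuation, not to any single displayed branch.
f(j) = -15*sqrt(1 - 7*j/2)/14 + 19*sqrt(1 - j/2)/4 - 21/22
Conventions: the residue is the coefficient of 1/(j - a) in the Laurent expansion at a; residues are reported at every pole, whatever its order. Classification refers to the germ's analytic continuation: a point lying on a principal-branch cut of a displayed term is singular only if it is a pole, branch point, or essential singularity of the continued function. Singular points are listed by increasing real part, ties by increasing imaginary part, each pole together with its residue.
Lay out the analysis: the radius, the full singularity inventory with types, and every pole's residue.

Branch term (-15/14)*sqrt(1 - j/(2/7)): its argument vanishes at j = 2/7, a square-root branch point, modulus 2/7.
Branch term (19/4)*sqrt(1 - j/(2)): its argument vanishes at j = 2, a square-root branch point, modulus 2.
The radius of convergence is the smallest modulus among the singular points: 2/7.
List the singular points by increasing real part (a conjugate pair: the negative imaginary part first).

Radius of convergence at 0: 2/7.
At 2/7: an algebraic (square-root) branch point.
At 2: an algebraic (square-root) branch point.


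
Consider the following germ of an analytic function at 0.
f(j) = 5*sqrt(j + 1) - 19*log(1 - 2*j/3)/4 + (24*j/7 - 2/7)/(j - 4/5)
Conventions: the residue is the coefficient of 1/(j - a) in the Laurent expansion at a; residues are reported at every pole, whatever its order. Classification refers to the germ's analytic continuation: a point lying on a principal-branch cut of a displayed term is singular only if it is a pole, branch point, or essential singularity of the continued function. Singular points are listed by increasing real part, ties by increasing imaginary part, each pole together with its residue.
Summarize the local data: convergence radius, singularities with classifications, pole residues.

Radius of convergence at 0: 4/5.
At -1: an algebraic (square-root) branch point.
At 4/5: a pole of order 1; residue 86/35.
At 3/2: a logarithmic branch point.

Denominator factor (j - 4/5): pole of order 1 at 4/5, modulus 4/5.
Branch term (5)*sqrt(1 - j/(-1)): its argument vanishes at j = -1, a square-root branch point, modulus 1.
Branch term (-19/4)*log(1 - j/(3/2)): its argument vanishes at j = 3/2, a logarithmic branch point, modulus 3/2.
The radius of convergence is the smallest modulus among the singular points: 4/5.
The branch terms are analytic at 4/5 and contribute nothing to the residue; only the rational part matters.
At the order-1 pole 4/5 set g(j) = (j - (4/5))*(rational part) = 24*j/7 - 2/7.
Simple pole: residue = g(a) at a = 4/5, which is 86/35.
List the singular points by increasing real part (a conjugate pair: the negative imaginary part first).


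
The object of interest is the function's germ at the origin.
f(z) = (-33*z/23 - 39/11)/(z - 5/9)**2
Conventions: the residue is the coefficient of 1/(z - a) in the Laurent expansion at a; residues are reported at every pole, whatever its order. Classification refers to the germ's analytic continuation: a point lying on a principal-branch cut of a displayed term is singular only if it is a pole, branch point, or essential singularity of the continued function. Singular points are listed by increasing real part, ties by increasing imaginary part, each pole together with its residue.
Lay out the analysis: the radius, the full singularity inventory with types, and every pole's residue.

Radius of convergence at 0: 5/9.
At 5/9: a pole of order 2; residue -33/23.

Denominator factor (z - 5/9)^2: pole of order 2 at 5/9, modulus 5/9.
The radius of convergence is the smallest modulus among the singular points: 5/9.
At the order-2 pole 5/9 set g(z) = (z - (5/9))^2*f(z) = -33*z/23 - 39/11.
Order-2 pole: residue = g'(a); g'(5/9) = -33/23, so the residue is -33/23.


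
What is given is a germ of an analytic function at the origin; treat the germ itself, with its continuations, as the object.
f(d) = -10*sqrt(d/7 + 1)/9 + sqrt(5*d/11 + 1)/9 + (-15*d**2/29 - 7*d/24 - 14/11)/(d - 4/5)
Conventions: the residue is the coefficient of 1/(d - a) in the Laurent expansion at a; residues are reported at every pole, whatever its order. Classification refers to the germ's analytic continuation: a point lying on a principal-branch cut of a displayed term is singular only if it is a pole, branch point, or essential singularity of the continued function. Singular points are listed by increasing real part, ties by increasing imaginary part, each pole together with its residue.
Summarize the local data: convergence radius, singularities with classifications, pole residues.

Radius of convergence at 0: 4/5.
At -7: an algebraic (square-root) branch point.
At -11/5: an algebraic (square-root) branch point.
At 4/5: a pole of order 1; residue -17581/9570.

Denominator factor (d - 4/5): pole of order 1 at 4/5, modulus 4/5.
Branch term (-10/9)*sqrt(1 - d/(-7)): its argument vanishes at d = -7, a square-root branch point, modulus 7.
Branch term (1/9)*sqrt(1 - d/(-11/5)): its argument vanishes at d = -11/5, a square-root branch point, modulus 11/5.
The radius of convergence is the smallest modulus among the singular points: 4/5.
The branch terms are analytic at 4/5 and contribute nothing to the residue; only the rational part matters.
At the order-1 pole 4/5 set g(d) = (d - (4/5))*(rational part) = -15*d**2/29 - 7*d/24 - 14/11.
Simple pole: residue = g(a) at a = 4/5, which is -17581/9570.
List the singular points by increasing real part (a conjugate pair: the negative imaginary part first).


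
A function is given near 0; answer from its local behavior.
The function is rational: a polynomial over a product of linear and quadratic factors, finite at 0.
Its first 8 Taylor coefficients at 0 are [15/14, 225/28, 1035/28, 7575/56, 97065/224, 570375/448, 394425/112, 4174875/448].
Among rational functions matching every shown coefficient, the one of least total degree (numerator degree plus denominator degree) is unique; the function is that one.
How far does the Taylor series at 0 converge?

No rational of total degree below 6 reproduces all 8 coefficients; solving the [0/6] Pade equations on them gives f(β) = 15/(14*(β - 2)**3*(β - 1/2)**3), whose expansion matches every shown term.
Denominator factor (β - 1/2)^3: pole of order 3 at 1/2, modulus 1/2.
Denominator factor (β - 2)^3: pole of order 3 at 2, modulus 2.
The radius of convergence is the smallest modulus among the singular points: 1/2.

The radius of convergence is 1/2.


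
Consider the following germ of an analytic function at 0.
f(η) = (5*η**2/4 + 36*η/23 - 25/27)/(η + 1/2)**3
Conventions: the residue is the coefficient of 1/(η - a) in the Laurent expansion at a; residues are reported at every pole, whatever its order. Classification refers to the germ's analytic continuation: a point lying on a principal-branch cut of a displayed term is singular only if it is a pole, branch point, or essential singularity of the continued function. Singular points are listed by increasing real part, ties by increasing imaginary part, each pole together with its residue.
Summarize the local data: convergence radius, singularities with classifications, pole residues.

Denominator factor (η + 1/2)^3: pole of order 3 at -1/2, modulus 1/2.
The radius of convergence is the smallest modulus among the singular points: 1/2.
At the order-3 pole -1/2 set g(η) = (η - (-1/2))^3*f(η) = 5*η**2/4 + 36*η/23 - 25/27.
Order-3 pole: residue = g''(a)/2; g''(-1/2) = 5/2, so the residue is 5/4.

Radius of convergence at 0: 1/2.
At -1/2: a pole of order 3; residue 5/4.


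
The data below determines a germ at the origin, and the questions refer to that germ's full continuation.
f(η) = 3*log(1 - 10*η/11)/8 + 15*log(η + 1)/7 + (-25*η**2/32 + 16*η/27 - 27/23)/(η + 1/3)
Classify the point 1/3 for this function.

The point is a regular point.

Denominator factors: η + 1/3 = 2/3 at η = 1/3 — none vanishes.
Branch term log(1 - η/(11/10)): argument at 1/3 is 23/33, nonzero, so 1/3 is not its branch point (a point on a principal cut is still regular for the continued germ).
Branch term log(1 - η/(-1)): argument at 1/3 is 4/3, nonzero, so 1/3 is not its branch point (a point on a principal cut is still regular for the continued germ).
So the germ continues analytically to 1/3.


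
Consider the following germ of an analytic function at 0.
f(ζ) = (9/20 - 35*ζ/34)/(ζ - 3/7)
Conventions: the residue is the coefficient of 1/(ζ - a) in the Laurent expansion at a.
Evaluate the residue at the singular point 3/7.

At the order-1 pole 3/7 set g(ζ) = (ζ - (3/7))*f(ζ) = 9/20 - 35*ζ/34.
Simple pole: residue = g(a) at a = 3/7, which is 3/340.

The residue is 3/340.


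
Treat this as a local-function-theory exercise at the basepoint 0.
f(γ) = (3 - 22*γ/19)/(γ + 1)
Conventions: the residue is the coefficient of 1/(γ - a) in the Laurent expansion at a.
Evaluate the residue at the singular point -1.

The residue is 79/19.

At the order-1 pole -1 set g(γ) = (γ - (-1))*f(γ) = 3 - 22*γ/19.
Simple pole: residue = g(a) at a = -1, which is 79/19.


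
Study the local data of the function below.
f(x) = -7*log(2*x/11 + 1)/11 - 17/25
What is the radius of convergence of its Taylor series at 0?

The radius of convergence is 11/2.

Branch term (-7/11)*log(1 - x/(-11/2)): its argument vanishes at x = -11/2, a logarithmic branch point, modulus 11/2.
The radius of convergence is the smallest modulus among the singular points: 11/2.


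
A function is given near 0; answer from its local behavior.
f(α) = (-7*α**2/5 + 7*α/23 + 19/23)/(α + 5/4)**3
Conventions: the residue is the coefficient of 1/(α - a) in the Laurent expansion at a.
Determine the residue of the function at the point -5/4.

The residue is -7/5.

At the order-3 pole -5/4 set g(α) = (α - (-5/4))^3*f(α) = -7*α**2/5 + 7*α/23 + 19/23.
Order-3 pole: residue = g''(a)/2; g''(-5/4) = -14/5, so the residue is -7/5.


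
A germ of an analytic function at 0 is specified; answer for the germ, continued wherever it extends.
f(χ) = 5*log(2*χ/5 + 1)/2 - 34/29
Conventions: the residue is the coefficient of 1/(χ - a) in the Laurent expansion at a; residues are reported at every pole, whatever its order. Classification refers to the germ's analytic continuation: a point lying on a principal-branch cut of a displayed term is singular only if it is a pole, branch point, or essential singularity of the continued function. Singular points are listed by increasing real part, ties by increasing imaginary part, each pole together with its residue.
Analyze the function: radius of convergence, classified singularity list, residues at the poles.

Branch term (5/2)*log(1 - χ/(-5/2)): its argument vanishes at χ = -5/2, a logarithmic branch point, modulus 5/2.
The radius of convergence is the smallest modulus among the singular points: 5/2.

Radius of convergence at 0: 5/2.
At -5/2: a logarithmic branch point.


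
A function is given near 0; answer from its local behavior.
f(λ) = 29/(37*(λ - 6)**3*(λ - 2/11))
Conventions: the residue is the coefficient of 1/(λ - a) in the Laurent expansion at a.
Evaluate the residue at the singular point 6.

At the order-3 pole 6 set g(λ) = (λ - (6))^3*f(λ) = 29/(37*(λ - 2/11)).
Order-3 pole: residue = g''(a)/2; g''(6) = 38599/4849664, so the residue is 38599/9699328.

The residue is 38599/9699328.


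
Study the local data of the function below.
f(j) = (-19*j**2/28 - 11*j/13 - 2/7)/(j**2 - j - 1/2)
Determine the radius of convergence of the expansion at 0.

Denominator factor (j**2 - j - 1/2): discriminant 3, real irrational roots 1/2 + (1/2)*sqrt(3) and 1/2 - (1/2)*sqrt(3); poles of order 1, moduli 1/2 + (1/2)*sqrt(3) and -1/2 + (1/2)*sqrt(3).
The radius of convergence is the smallest modulus among the singular points: -1/2 + (1/2)*sqrt(3).

The radius of convergence is -1/2 + (1/2)*sqrt(3).


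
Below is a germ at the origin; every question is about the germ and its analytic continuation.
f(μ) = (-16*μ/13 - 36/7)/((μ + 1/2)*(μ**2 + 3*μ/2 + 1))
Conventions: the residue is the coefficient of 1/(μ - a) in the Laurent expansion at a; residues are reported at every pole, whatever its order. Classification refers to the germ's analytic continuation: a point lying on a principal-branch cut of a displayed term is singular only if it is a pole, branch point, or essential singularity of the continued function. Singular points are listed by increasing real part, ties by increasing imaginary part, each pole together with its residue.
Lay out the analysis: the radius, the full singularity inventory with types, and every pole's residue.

Denominator factor (μ**2 + 3*μ/2 + 1): discriminant -7/4, complex-conjugate roots (-3/4) + ((1/4)*sqrt(7))*i and (-3/4) - ((1/4)*sqrt(7))*i; poles of order 1, moduli 1 and 1.
Denominator factor (μ + 1/2): pole of order 1 at -1/2, modulus 1/2.
The radius of convergence is the smallest modulus among the singular points: 1/2.
The factor μ**2 + 3*μ/2 + 1 splits as (μ - a)(μ - a') with a = (-3/4) - ((1/4)*sqrt(7))*i, a' = (-3/4) + ((1/4)*sqrt(7))*i. At the order-1 pole a set g(μ) = (μ - a)*f(μ) = [(-16*μ/13 - 36/7)/(μ + 1/2)] / (μ - a').
Simple pole: residue = g(a) at a = (-3/4) - ((1/4)*sqrt(7))*i, which is (412/91) + ((188/637)*sqrt(7))*i.
The factor μ**2 + 3*μ/2 + 1 splits as (μ - a)(μ - a') with a = (-3/4) + ((1/4)*sqrt(7))*i, a' = (-3/4) - ((1/4)*sqrt(7))*i. At the order-1 pole a set g(μ) = (μ - a)*f(μ) = [(-16*μ/13 - 36/7)/(μ + 1/2)] / (μ - a').
Simple pole: residue = g(a) at a = (-3/4) + ((1/4)*sqrt(7))*i, which is (412/91) - ((188/637)*sqrt(7))*i.
At the order-1 pole -1/2 set g(μ) = (μ - (-1/2))*f(μ) = (-16*μ/13 - 36/7)/(μ**2 + 3*μ/2 + 1).
Simple pole: residue = g(a) at a = -1/2, which is -824/91.
List the singular points by increasing real part (a conjugate pair: the negative imaginary part first).

Radius of convergence at 0: 1/2.
At (-3/4) - ((1/4)*sqrt(7))*i: a pole of order 1; residue (412/91) + ((188/637)*sqrt(7))*i.
At (-3/4) + ((1/4)*sqrt(7))*i: a pole of order 1; residue (412/91) - ((188/637)*sqrt(7))*i.
At -1/2: a pole of order 1; residue -824/91.


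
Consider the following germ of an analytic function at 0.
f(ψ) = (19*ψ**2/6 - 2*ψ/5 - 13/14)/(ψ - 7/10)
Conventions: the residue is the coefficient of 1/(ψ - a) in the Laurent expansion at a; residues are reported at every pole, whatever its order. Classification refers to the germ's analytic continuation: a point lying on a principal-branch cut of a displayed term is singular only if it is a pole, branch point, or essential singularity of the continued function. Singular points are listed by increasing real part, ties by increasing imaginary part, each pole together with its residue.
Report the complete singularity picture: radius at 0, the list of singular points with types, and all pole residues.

Radius of convergence at 0: 7/10.
At 7/10: a pole of order 1; residue 1441/4200.

Denominator factor (ψ - 7/10): pole of order 1 at 7/10, modulus 7/10.
The radius of convergence is the smallest modulus among the singular points: 7/10.
At the order-1 pole 7/10 set g(ψ) = (ψ - (7/10))*f(ψ) = 19*ψ**2/6 - 2*ψ/5 - 13/14.
Simple pole: residue = g(a) at a = 7/10, which is 1441/4200.


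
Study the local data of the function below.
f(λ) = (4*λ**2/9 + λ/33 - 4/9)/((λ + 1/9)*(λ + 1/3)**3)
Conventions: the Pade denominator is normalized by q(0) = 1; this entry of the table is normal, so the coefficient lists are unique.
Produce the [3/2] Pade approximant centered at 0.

The Pade approximant has numerator coefficients [-108, 30861423441/65094557, -161156598165/130189114, 132007544964/65094557]; denominator coefficients [1, 161888431/11835374, 250776333/5917687].


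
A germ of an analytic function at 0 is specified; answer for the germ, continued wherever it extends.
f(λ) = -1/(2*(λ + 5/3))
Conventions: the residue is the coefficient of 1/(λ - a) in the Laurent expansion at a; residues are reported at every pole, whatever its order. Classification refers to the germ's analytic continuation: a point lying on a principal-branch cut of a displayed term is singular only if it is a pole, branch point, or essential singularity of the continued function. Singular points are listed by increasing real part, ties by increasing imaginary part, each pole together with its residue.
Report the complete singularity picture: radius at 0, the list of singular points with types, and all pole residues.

Denominator factor (λ + 5/3): pole of order 1 at -5/3, modulus 5/3.
The radius of convergence is the smallest modulus among the singular points: 5/3.
At the order-1 pole -5/3 set g(λ) = (λ - (-5/3))*f(λ) = -1/2.
Simple pole: residue = g(a) at a = -5/3, which is -1/2.

Radius of convergence at 0: 5/3.
At -5/3: a pole of order 1; residue -1/2.


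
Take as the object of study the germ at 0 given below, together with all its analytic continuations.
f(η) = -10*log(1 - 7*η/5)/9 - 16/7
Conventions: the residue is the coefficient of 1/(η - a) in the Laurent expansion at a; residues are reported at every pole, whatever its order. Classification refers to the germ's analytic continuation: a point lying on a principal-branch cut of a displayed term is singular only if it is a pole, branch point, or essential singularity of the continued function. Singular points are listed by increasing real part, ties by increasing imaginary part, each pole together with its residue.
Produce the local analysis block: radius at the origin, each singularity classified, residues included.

Radius of convergence at 0: 5/7.
At 5/7: a logarithmic branch point.

Branch term (-10/9)*log(1 - η/(5/7)): its argument vanishes at η = 5/7, a logarithmic branch point, modulus 5/7.
The radius of convergence is the smallest modulus among the singular points: 5/7.


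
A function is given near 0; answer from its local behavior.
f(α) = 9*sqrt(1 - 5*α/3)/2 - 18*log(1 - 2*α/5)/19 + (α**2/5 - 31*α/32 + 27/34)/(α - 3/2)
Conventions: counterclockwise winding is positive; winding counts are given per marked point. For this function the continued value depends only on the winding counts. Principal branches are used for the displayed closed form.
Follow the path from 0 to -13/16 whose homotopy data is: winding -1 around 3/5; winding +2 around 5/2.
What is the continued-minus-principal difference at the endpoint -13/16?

The rational part is single-valued and drops out of the difference; each branch term changes only by its own monodromy.
(-18/19)*log(1 - α/(5/2)): each positive loop around 5/2 adds 2*pi*i to the log, so winding +2 contributes (-18/19)*(2)*2*pi*i = -(72/19)*pi*i.
(9/2)*sqrt(1 - α/(3/5)): winding -1 is odd, the square root flips sign, contributing -2*(9/2)*sqrt(1 - (-13/16)/(3/5)) = -2*(9/2)*sqrt(113/48) = -(3/4)*sqrt(339).
Summing the contributions at α = -13/16 gives (-(3/4)*sqrt(339)) - ((72/19)*pi)*i.

Continued minus principal equals (-(3/4)*sqrt(339)) - ((72/19)*pi)*i.


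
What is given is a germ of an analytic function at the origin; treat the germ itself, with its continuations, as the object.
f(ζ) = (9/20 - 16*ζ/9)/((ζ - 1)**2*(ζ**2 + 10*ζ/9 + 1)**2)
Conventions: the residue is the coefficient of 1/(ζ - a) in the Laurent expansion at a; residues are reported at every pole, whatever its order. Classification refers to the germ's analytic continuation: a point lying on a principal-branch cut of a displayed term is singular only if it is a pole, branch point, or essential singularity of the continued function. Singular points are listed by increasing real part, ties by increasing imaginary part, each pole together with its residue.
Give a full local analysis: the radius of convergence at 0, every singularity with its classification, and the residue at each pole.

Radius of convergence at 0: 1.
At (-5/9) - ((2/9)*sqrt(14))*i: a pole of order 2; residue (-711/15680) + ((263889/3512320)*sqrt(14))*i.
At (-5/9) + ((2/9)*sqrt(14))*i: a pole of order 2; residue (-711/15680) - ((263889/3512320)*sqrt(14))*i.
At 1: a pole of order 2; residue 711/7840.

Denominator factor (ζ**2 + 10*ζ/9 + 1)^2: discriminant -224/81, complex-conjugate roots (-5/9) + ((2/9)*sqrt(14))*i and (-5/9) - ((2/9)*sqrt(14))*i; poles of order 2, moduli 1 and 1.
Denominator factor (ζ - 1)^2: pole of order 2 at 1, modulus 1.
The radius of convergence is the smallest modulus among the singular points: 1.
The factor ζ**2 + 10*ζ/9 + 1 splits as (ζ - a)(ζ - a') with a = (-5/9) - ((2/9)*sqrt(14))*i, a' = (-5/9) + ((2/9)*sqrt(14))*i. At the order-2 pole a set g(ζ) = (ζ - a)^2*f(ζ) = [(9/20 - 16*ζ/9)/(ζ - 1)**2] / (ζ - a')^2.
Order-2 pole: residue = g'(a); g'((-5/9) - ((2/9)*sqrt(14))*i) = (-711/15680) + ((263889/3512320)*sqrt(14))*i, so the residue is (-711/15680) + ((263889/3512320)*sqrt(14))*i.
The factor ζ**2 + 10*ζ/9 + 1 splits as (ζ - a)(ζ - a') with a = (-5/9) + ((2/9)*sqrt(14))*i, a' = (-5/9) - ((2/9)*sqrt(14))*i. At the order-2 pole a set g(ζ) = (ζ - a)^2*f(ζ) = [(9/20 - 16*ζ/9)/(ζ - 1)**2] / (ζ - a')^2.
Order-2 pole: residue = g'(a); g'((-5/9) + ((2/9)*sqrt(14))*i) = (-711/15680) - ((263889/3512320)*sqrt(14))*i, so the residue is (-711/15680) - ((263889/3512320)*sqrt(14))*i.
At the order-2 pole 1 set g(ζ) = (ζ - (1))^2*f(ζ) = (9/20 - 16*ζ/9)/(ζ**2 + 10*ζ/9 + 1)**2.
Order-2 pole: residue = g'(a); g'(1) = 711/7840, so the residue is 711/7840.
List the singular points by increasing real part (a conjugate pair: the negative imaginary part first).


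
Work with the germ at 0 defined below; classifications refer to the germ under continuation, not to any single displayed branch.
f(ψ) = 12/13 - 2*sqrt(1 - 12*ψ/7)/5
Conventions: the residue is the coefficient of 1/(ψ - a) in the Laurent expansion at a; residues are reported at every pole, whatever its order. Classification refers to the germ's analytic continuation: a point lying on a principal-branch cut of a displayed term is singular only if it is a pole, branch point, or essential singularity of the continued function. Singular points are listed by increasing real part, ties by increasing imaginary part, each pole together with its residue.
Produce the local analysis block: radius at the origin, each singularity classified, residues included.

Branch term (-2/5)*sqrt(1 - ψ/(7/12)): its argument vanishes at ψ = 7/12, a square-root branch point, modulus 7/12.
The radius of convergence is the smallest modulus among the singular points: 7/12.

Radius of convergence at 0: 7/12.
At 7/12: an algebraic (square-root) branch point.


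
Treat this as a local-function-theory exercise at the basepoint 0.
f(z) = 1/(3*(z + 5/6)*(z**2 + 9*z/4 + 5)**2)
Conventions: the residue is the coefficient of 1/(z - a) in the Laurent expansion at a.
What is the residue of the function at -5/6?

The residue is 1728/75625.

At the order-1 pole -5/6 set g(z) = (z - (-5/6))*f(z) = 1/(3*(z**2 + 9*z/4 + 5)**2).
Simple pole: residue = g(a) at a = -5/6, which is 1728/75625.


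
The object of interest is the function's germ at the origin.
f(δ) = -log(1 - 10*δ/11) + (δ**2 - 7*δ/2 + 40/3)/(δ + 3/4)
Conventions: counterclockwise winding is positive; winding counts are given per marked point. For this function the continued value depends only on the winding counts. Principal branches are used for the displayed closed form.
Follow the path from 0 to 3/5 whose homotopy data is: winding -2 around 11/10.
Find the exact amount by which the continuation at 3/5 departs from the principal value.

Continued minus principal equals (4)*pi*i.

The rational part is single-valued and drops out of the difference; each branch term changes only by its own monodromy.
(-1)*log(1 - δ/(11/10)): each positive loop around 11/10 adds 2*pi*i to the log, so winding -2 contributes (-1)*(-2)*2*pi*i = (4)*pi*i.
Summing the contributions at δ = 3/5 gives (4)*pi*i.


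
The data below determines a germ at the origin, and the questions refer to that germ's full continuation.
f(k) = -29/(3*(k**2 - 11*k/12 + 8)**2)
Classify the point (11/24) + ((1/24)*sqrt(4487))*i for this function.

The point is a pole of order 2.

The denominator factor k**2 - 11*k/12 + 8 vanishes at (11/24) + ((1/24)*sqrt(4487))*i and appears to the power 2; the numerator there equals -29/3, nonzero, and no other factor vanishes.
Hence a pole whose order is the multiplicity, 2.


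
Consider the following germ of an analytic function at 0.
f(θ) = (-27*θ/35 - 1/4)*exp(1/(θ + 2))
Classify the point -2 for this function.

The exponent 1/(θ - (-2)) has a pole at -2, so exp(1/(θ - (-2))) takes every nonzero value near it: an essential singularity (not a pole of any order).

The point is an essential singularity.


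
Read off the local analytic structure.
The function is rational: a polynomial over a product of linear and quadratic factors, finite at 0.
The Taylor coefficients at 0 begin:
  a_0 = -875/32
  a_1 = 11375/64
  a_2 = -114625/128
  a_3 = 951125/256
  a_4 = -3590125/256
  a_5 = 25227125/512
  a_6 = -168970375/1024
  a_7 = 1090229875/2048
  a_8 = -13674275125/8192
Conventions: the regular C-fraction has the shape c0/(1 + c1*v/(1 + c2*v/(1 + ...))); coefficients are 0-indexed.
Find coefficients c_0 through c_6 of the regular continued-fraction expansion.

Taylor coefficients (read off): a_0 = -875/32, a_1 = 11375/64, a_2 = -114625/128, a_3 = 951125/256, a_4 = -3590125/256, a_5 = 25227125/512, a_6 = -168970375/1024.
c0 = a_0 = -875/32. Peel one level at a time: if S = 1 + c*v/S' with S'(0) = 1, then c is the v-coefficient of S and S' = c*v/(S - 1).
S_1 = c0/f = 1 + (13/2)*v + (19/2)*v^2 + ...; c1 = 13/2.
S_2 = c1*v/(S_1 - 1) = 1 + (-19/13)*v + (1515/338)*v^2 + ...; c2 = -19/13.
S_3 = c2*v/(S_2 - 1) = 1 + (1515/494)*v + (19583/2888)*v^2 + ...; c3 = 1515/494.
S_4 = c3*v/(S_3 - 1) = 1 + (-254579/115140)*v + (-33000929/36723600)*v^2 + ...; c4 = -254579/115140.
S_5 = c4*v/(S_4 - 1) = 1 + (-48232127/118672980)*v + (-3215717871/3067951112)*v^2 + ...; c5 = -48232127/118672980.
S_6 = c5*v/(S_5 - 1) = 1 + (-256411188135/99424183478)*v + ...; c6 = -256411188135/99424183478.

The regular C-fraction coefficients are [-875/32, 13/2, -19/13, 1515/494, -254579/115140, -48232127/118672980, -256411188135/99424183478].


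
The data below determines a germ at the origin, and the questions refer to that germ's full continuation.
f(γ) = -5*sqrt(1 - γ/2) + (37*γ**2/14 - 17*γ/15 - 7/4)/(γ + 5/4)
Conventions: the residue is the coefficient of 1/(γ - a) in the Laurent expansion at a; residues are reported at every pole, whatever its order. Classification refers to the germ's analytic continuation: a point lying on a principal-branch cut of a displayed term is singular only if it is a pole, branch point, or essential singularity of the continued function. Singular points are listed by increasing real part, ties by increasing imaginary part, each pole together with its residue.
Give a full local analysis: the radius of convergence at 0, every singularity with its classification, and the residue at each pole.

Radius of convergence at 0: 5/4.
At -5/4: a pole of order 1; residue 2551/672.
At 2: an algebraic (square-root) branch point.

Denominator factor (γ + 5/4): pole of order 1 at -5/4, modulus 5/4.
Branch term (-5)*sqrt(1 - γ/(2)): its argument vanishes at γ = 2, a square-root branch point, modulus 2.
The radius of convergence is the smallest modulus among the singular points: 5/4.
The branch term is analytic at -5/4 and contributes nothing to the residue; only the rational part matters.
At the order-1 pole -5/4 set g(γ) = (γ - (-5/4))*(rational part) = 37*γ**2/14 - 17*γ/15 - 7/4.
Simple pole: residue = g(a) at a = -5/4, which is 2551/672.
List the singular points by increasing real part (a conjugate pair: the negative imaginary part first).


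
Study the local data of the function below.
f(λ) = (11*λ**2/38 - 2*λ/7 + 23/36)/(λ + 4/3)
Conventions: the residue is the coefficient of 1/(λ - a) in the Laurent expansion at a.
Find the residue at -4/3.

At the order-1 pole -4/3 set g(λ) = (λ - (-4/3))*f(λ) = 11*λ**2/38 - 2*λ/7 + 23/36.
Simple pole: residue = g(a) at a = -4/3, which is 2449/1596.

The residue is 2449/1596.


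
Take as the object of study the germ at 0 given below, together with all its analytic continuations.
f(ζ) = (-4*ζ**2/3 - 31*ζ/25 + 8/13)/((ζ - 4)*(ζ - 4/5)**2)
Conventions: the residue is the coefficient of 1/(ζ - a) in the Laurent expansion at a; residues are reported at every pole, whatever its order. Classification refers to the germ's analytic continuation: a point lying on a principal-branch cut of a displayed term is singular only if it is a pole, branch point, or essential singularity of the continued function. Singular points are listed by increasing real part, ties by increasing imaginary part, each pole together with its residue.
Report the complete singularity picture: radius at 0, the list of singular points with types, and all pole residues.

Denominator factor (ζ - 4): pole of order 1 at 4, modulus 4.
Denominator factor (ζ - 4/5)^2: pole of order 2 at 4/5, modulus 4/5.
The radius of convergence is the smallest modulus among the singular points: 4/5.
At the order-2 pole 4/5 set g(ζ) = (ζ - (4/5))^2*f(ζ) = (-4*ζ**2/3 - 31*ζ/25 + 8/13)/(ζ - 4).
Order-2 pole: residue = g'(a); g'(4/5) = 977/832, so the residue is 977/832.
At the order-1 pole 4 set g(ζ) = (ζ - (4))*f(ζ) = (-4*ζ**2/3 - 31*ζ/25 + 8/13)/(ζ - 4/5)**2.
Simple pole: residue = g(a) at a = 4, which is -6259/2496.
List the singular points by increasing real part (a conjugate pair: the negative imaginary part first).

Radius of convergence at 0: 4/5.
At 4/5: a pole of order 2; residue 977/832.
At 4: a pole of order 1; residue -6259/2496.


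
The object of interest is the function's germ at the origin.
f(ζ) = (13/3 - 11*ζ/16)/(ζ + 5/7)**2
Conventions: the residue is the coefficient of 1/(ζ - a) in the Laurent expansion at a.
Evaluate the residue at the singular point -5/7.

The residue is -11/16.

At the order-2 pole -5/7 set g(ζ) = (ζ - (-5/7))^2*f(ζ) = 13/3 - 11*ζ/16.
Order-2 pole: residue = g'(a); g'(-5/7) = -11/16, so the residue is -11/16.


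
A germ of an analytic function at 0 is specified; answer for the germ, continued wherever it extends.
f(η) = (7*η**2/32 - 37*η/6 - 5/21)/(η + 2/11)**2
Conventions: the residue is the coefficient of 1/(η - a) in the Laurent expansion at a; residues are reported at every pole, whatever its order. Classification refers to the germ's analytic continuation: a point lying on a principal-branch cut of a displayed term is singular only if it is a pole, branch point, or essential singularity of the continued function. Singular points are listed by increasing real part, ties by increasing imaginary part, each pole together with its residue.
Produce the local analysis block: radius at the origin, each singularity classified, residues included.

Denominator factor (η + 2/11)^2: pole of order 2 at -2/11, modulus 2/11.
The radius of convergence is the smallest modulus among the singular points: 2/11.
At the order-2 pole -2/11 set g(η) = (η - (-2/11))^2*f(η) = 7*η**2/32 - 37*η/6 - 5/21.
Order-2 pole: residue = g'(a); g'(-2/11) = -1649/264, so the residue is -1649/264.

Radius of convergence at 0: 2/11.
At -2/11: a pole of order 2; residue -1649/264.


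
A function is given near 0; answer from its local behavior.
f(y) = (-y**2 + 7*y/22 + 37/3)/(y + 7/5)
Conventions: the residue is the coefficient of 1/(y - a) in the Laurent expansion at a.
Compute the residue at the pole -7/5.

At the order-1 pole -7/5 set g(y) = (y - (-7/5))*f(y) = -y**2 + 7*y/22 + 37/3.
Simple pole: residue = g(a) at a = -7/5, which is 16381/1650.

The residue is 16381/1650.


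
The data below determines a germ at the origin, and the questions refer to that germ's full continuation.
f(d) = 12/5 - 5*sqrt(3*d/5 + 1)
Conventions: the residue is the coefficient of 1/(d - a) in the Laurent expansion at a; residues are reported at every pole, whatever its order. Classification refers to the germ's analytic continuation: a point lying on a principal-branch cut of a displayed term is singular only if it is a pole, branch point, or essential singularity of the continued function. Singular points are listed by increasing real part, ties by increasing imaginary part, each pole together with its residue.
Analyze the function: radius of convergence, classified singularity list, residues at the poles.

Radius of convergence at 0: 5/3.
At -5/3: an algebraic (square-root) branch point.

Branch term (-5)*sqrt(1 - d/(-5/3)): its argument vanishes at d = -5/3, a square-root branch point, modulus 5/3.
The radius of convergence is the smallest modulus among the singular points: 5/3.


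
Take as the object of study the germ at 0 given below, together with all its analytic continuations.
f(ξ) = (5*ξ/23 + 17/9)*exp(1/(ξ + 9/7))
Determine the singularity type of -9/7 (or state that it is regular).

The point is an essential singularity.

The exponent 1/(ξ - (-9/7)) has a pole at -9/7, so exp(1/(ξ - (-9/7))) takes every nonzero value near it: an essential singularity (not a pole of any order).


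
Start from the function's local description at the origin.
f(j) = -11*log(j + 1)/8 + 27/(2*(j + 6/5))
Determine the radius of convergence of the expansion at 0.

Denominator factor (j + 6/5): pole of order 1 at -6/5, modulus 6/5.
Branch term (-11/8)*log(1 - j/(-1)): its argument vanishes at j = -1, a logarithmic branch point, modulus 1.
The radius of convergence is the smallest modulus among the singular points: 1.

The radius of convergence is 1.


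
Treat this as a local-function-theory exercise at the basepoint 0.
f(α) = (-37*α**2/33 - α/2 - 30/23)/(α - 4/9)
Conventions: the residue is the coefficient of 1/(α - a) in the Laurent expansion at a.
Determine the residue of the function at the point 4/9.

At the order-1 pole 4/9 set g(α) = (α - (4/9))*f(α) = -37*α**2/33 - α/2 - 30/23.
Simple pole: residue = g(a) at a = 4/9, which is -107468/61479.

The residue is -107468/61479.


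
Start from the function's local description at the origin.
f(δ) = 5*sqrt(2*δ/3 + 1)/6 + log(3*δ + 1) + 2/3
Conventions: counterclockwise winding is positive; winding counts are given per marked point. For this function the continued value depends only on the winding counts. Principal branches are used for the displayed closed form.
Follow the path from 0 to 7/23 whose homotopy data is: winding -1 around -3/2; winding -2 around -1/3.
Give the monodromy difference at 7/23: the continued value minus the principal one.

Continued minus principal equals (-(5/207)*sqrt(5727)) - ((4)*pi)*i.

The rational part is single-valued and drops out of the difference; each branch term changes only by its own monodromy.
(5/6)*sqrt(1 - δ/(-3/2)): winding -1 is odd, the square root flips sign, contributing -2*(5/6)*sqrt(1 - (7/23)/(-3/2)) = -2*(5/6)*sqrt(83/69) = -(5/207)*sqrt(5727).
(1)*log(1 - δ/(-1/3)): each positive loop around -1/3 adds 2*pi*i to the log, so winding -2 contributes (1)*(-2)*2*pi*i = -(4)*pi*i.
Summing the contributions at δ = 7/23 gives (-(5/207)*sqrt(5727)) - ((4)*pi)*i.


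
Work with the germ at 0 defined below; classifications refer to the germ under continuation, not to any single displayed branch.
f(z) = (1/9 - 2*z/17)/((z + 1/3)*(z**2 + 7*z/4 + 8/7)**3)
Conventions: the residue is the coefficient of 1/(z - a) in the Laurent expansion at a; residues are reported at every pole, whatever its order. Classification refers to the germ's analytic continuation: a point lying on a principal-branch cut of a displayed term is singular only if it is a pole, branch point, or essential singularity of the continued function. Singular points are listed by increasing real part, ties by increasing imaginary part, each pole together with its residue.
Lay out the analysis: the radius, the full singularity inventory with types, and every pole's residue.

Radius of convergence at 0: 1/3.
At (-7/8) - ((13/56)*sqrt(7))*i: a pole of order 3; residue (-20448288/82055753) - ((28780640/82055753)*sqrt(7))*i.
At (-7/8) + ((13/56)*sqrt(7))*i: a pole of order 3; residue (-20448288/82055753) + ((28780640/82055753)*sqrt(7))*i.
At -1/3: a pole of order 1; residue 40896576/82055753.


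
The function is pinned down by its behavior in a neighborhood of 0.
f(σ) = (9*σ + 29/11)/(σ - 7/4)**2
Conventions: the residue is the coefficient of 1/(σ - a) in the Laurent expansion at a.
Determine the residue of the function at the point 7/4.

The residue is 9.

At the order-2 pole 7/4 set g(σ) = (σ - (7/4))^2*f(σ) = 9*σ + 29/11.
Order-2 pole: residue = g'(a); g'(7/4) = 9, so the residue is 9.


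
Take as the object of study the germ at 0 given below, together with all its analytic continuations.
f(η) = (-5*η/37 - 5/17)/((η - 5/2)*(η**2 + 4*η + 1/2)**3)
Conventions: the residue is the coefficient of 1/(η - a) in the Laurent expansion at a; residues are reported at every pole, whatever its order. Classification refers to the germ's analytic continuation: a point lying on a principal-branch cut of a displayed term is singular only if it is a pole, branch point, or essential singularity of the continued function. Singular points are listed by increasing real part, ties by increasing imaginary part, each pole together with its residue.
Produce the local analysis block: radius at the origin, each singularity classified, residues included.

Radius of convergence at 0: 2 - (1/2)*sqrt(14).
At -2 - (1/2)*sqrt(14): a pole of order 3; residue 12720/189179927 - (1008825/64888714961)*sqrt(14).
At -2 + (1/2)*sqrt(14): a pole of order 3; residue 12720/189179927 + (1008825/64888714961)*sqrt(14).
At 5/2: a pole of order 1; residue -25440/189179927.

Denominator factor (η - 5/2): pole of order 1 at 5/2, modulus 5/2.
Denominator factor (η**2 + 4*η + 1/2)^3: discriminant 14, real irrational roots -2 + (1/2)*sqrt(14) and -2 - (1/2)*sqrt(14); poles of order 3, moduli 2 - (1/2)*sqrt(14) and 2 + (1/2)*sqrt(14).
The radius of convergence is the smallest modulus among the singular points: 2 - (1/2)*sqrt(14).
The factor η**2 + 4*η + 1/2 splits as (η - a)(η - a') with a = -2 - (1/2)*sqrt(14), a' = -2 + (1/2)*sqrt(14). At the order-3 pole a set g(η) = (η - a)^3*f(η) = [(-5*η/37 - 5/17)/(η - 5/2)] / (η - a')^3.
Order-3 pole: residue = g''(a)/2; g''(-2 - (1/2)*sqrt(14)) = 25440/189179927 - (2017650/64888714961)*sqrt(14), so the residue is 12720/189179927 - (1008825/64888714961)*sqrt(14).
The factor η**2 + 4*η + 1/2 splits as (η - a)(η - a') with a = -2 + (1/2)*sqrt(14), a' = -2 - (1/2)*sqrt(14). At the order-3 pole a set g(η) = (η - a)^3*f(η) = [(-5*η/37 - 5/17)/(η - 5/2)] / (η - a')^3.
Order-3 pole: residue = g''(a)/2; g''(-2 + (1/2)*sqrt(14)) = 25440/189179927 + (2017650/64888714961)*sqrt(14), so the residue is 12720/189179927 + (1008825/64888714961)*sqrt(14).
At the order-1 pole 5/2 set g(η) = (η - (5/2))*f(η) = (-5*η/37 - 5/17)/(η**2 + 4*η + 1/2)**3.
Simple pole: residue = g(a) at a = 5/2, which is -25440/189179927.
List the singular points by increasing real part (a conjugate pair: the negative imaginary part first).


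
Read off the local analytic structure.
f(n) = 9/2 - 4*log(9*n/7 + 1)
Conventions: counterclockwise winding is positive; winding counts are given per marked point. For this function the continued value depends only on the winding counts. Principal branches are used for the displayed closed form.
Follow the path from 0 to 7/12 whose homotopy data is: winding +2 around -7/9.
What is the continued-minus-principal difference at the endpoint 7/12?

Continued minus principal equals -(16)*pi*i.

The rational part is single-valued and drops out of the difference; each branch term changes only by its own monodromy.
(-4)*log(1 - n/(-7/9)): each positive loop around -7/9 adds 2*pi*i to the log, so winding +2 contributes (-4)*(2)*2*pi*i = -(16)*pi*i.
Summing the contributions at n = 7/12 gives -(16)*pi*i.


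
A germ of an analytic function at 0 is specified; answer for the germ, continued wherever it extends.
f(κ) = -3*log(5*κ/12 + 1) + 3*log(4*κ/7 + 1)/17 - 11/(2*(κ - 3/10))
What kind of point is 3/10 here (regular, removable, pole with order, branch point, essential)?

The point is a pole of order 1.

The denominator factor κ - 3/10 vanishes at 3/10 and appears to the power 1; the numerator there equals -11/2, nonzero, and no other factor vanishes.
The branch terms are analytic at this point.
Hence a pole whose order is the multiplicity, 1.
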